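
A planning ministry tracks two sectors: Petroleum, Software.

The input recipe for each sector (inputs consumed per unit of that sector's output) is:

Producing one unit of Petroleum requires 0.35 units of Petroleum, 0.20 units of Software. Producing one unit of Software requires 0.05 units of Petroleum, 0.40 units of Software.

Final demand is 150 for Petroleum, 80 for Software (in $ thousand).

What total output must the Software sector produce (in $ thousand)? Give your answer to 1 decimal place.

x_2 = 215.8

I − A =
  [   0.65    -0.05]
  [  -0.20     0.60]
det(I−A) = (0.65)(0.60) − (-0.05)(-0.20) = 0.3800
adj(I−A) = [[0.60, 0.05], [0.20, 0.65]]
(I − A)⁻¹ = adj(I−A) / det(I−A) ≈
  [   1.5789     0.1316]
  [   0.5263     1.7105]
x = (I − A)⁻¹ d = adj(I−A)·d / det(I−A), with det(I−A) = 0.3800:
  x_1 = (0.60·150 + 0.05·80) / 0.3800 = 94.00 / 0.3800 ≈ 247.4
  x_2 = (0.20·150 + 0.65·80) / 0.3800 = 82.00 / 0.3800 ≈ 215.8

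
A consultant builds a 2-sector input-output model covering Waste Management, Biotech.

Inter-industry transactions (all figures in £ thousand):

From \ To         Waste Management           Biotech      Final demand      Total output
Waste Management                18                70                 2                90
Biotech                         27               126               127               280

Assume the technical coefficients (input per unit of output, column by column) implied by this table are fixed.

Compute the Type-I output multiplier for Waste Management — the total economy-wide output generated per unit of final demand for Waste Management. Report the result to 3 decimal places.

m_1 = 2.329

Technical coefficients a_ij = z_ij / X_j:
  a_11 = 18/90 = 0.20, a_21 = 27/90 = 0.30
  a_12 = 70/280 = 0.25, a_22 = 126/280 = 0.45
I − A =
  [   0.80    -0.25]
  [  -0.30     0.55]
det(I−A) = (0.80)(0.55) − (-0.25)(-0.30) = 0.3650
adj(I−A) = [[0.55, 0.25], [0.30, 0.80]]
(I − A)⁻¹ = adj(I−A) / det(I−A) ≈
  [   1.5068     0.6849]
  [   0.8219     2.1918]
The output multiplier for sector j is the column-j sum of the Leontief inverse (I − A)⁻¹ = adj(I−A) / det(I−A).
Column 1 of adj(I−A): (0.55, 0.30); det(I−A) = 0.3650.
m_1 = (0.55 + 0.30) / 0.3650 = 0.85 / 0.3650 ≈ 2.329.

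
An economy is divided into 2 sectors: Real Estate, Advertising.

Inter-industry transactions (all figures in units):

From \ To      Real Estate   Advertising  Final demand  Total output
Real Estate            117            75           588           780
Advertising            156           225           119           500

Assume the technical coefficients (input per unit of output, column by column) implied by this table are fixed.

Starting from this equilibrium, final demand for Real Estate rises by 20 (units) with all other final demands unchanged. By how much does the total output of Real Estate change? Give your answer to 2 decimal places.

Technical coefficients a_ij = z_ij / X_j:
  a_RR = 117/780 = 0.15, a_AR = 156/780 = 0.20
  a_RA = 75/500 = 0.15, a_AA = 225/500 = 0.45
I − A =
  [   0.85    -0.15]
  [  -0.20     0.55]
det(I−A) = (0.85)(0.55) − (-0.15)(-0.20) = 0.4375
adj(I−A) = [[0.55, 0.15], [0.20, 0.85]]
(I − A)⁻¹ = adj(I−A) / det(I−A) ≈
  [   1.2571     0.3429]
  [   0.4571     1.9429]
Δx = (I − A)⁻¹ Δd with Δd having +20 in the Real Estate component and 0 elsewhere.
So Δx_R = L_RR · (+20), where L_RR = adj(I−A)_RR / det(I−A) = 0.55 / 0.4375.
Δx_R = 0.55 × (+20) / 0.4375 = 11.00 / 0.4375 ≈ 25.14.

Δx_R = 25.14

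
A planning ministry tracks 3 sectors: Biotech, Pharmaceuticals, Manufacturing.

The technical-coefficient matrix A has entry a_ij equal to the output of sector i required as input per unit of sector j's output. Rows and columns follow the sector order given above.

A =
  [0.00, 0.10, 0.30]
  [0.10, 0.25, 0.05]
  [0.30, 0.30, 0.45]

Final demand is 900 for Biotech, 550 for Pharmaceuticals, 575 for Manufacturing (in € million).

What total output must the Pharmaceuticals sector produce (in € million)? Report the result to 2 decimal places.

I − A =
  [   1.00    -0.10    -0.30]
  [  -0.10     0.75    -0.05]
  [  -0.30    -0.30     0.55]
Cofactors of I−A, C_ij = (−1)^(i+j)·(minor ij) (rows/columns in the sector order above):
  C_11 = (0.75)(0.55) − (-0.05)(-0.30) = 0.3975
  C_12 = −[(-0.10)(0.55) − (-0.05)(-0.30)] = 0.0700
  C_13 = (-0.10)(-0.30) − (0.75)(-0.30) = 0.2550
  C_21 = −[(-0.10)(0.55) − (-0.30)(-0.30)] = 0.1450
  C_22 = (1.00)(0.55) − (-0.30)(-0.30) = 0.4600
  C_23 = −[(1.00)(-0.30) − (-0.10)(-0.30)] = 0.3300
  C_31 = (-0.10)(-0.05) − (-0.30)(0.75) = 0.2300
  C_32 = −[(1.00)(-0.05) − (-0.30)(-0.10)] = 0.0800
  C_33 = (1.00)(0.75) − (-0.10)(-0.10) = 0.7400
det(I−A) = Σ_j (I−A)_1j·C_1j = (1.00)(0.3975) + (-0.10)(0.0700) + (-0.30)(0.2550) = 0.3140
adj(I−A) = Cᵀ =
  [ 0.3975   0.1450   0.2300]
  [ 0.0700   0.4600   0.0800]
  [ 0.2550   0.3300   0.7400]
(I − A)⁻¹ = adj(I−A) / det(I−A) ≈
  [   1.2659     0.4618     0.7325]
  [   0.2229     1.4650     0.2548]
  [   0.8121     1.0510     2.3567]
x = (I − A)⁻¹ d = adj(I−A)·d / det(I−A), with det(I−A) = 0.3140:
  x_1 = (0.3975·900 + 0.1450·550 + 0.2300·575) / 0.3140 = 569.75 / 0.3140 ≈ 1814.49
  x_2 = (0.0700·900 + 0.4600·550 + 0.0800·575) / 0.3140 = 362.00 / 0.3140 ≈ 1152.87
  x_3 = (0.2550·900 + 0.3300·550 + 0.7400·575) / 0.3140 = 836.50 / 0.3140 ≈ 2664.01

x_2 = 1152.87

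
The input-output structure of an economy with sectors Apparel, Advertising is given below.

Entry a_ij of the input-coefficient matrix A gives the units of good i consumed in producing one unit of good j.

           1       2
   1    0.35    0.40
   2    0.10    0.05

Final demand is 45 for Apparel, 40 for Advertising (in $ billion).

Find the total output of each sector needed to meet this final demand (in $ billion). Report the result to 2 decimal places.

I − A =
  [   0.65    -0.40]
  [  -0.10     0.95]
det(I−A) = (0.65)(0.95) − (-0.40)(-0.10) = 0.5775
adj(I−A) = [[0.95, 0.40], [0.10, 0.65]]
(I − A)⁻¹ = adj(I−A) / det(I−A) ≈
  [   1.6450     0.6926]
  [   0.1732     1.1255]
x = (I − A)⁻¹ d = adj(I−A)·d / det(I−A), with det(I−A) = 0.5775:
  x_1 = (0.95·45 + 0.40·40) / 0.5775 = 58.75 / 0.5775 ≈ 101.73
  x_2 = (0.10·45 + 0.65·40) / 0.5775 = 30.50 / 0.5775 ≈ 52.81

x_1 = 101.73, x_2 = 52.81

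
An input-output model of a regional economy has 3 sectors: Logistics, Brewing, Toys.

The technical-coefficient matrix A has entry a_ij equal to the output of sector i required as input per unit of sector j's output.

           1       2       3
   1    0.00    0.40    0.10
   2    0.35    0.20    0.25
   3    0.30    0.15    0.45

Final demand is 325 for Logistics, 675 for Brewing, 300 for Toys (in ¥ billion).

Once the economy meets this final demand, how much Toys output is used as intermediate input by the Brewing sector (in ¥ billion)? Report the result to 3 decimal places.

I − A =
  [   1.00    -0.40    -0.10]
  [  -0.35     0.80    -0.25]
  [  -0.30    -0.15     0.55]
Cofactors of I−A, C_ij = (−1)^(i+j)·(minor ij) (rows/columns in the sector order above):
  C_11 = (0.80)(0.55) − (-0.25)(-0.15) = 0.4025
  C_12 = −[(-0.35)(0.55) − (-0.25)(-0.30)] = 0.2675
  C_13 = (-0.35)(-0.15) − (0.80)(-0.30) = 0.2925
  C_21 = −[(-0.40)(0.55) − (-0.10)(-0.15)] = 0.2350
  C_22 = (1.00)(0.55) − (-0.10)(-0.30) = 0.5200
  C_23 = −[(1.00)(-0.15) − (-0.40)(-0.30)] = 0.2700
  C_31 = (-0.40)(-0.25) − (-0.10)(0.80) = 0.1800
  C_32 = −[(1.00)(-0.25) − (-0.10)(-0.35)] = 0.2850
  C_33 = (1.00)(0.80) − (-0.40)(-0.35) = 0.6600
det(I−A) = Σ_j (I−A)_1j·C_1j = (1.00)(0.4025) + (-0.40)(0.2675) + (-0.10)(0.2925) = 0.26625
adj(I−A) = Cᵀ =
  [ 0.4025   0.2350   0.1800]
  [ 0.2675   0.5200   0.2850]
  [ 0.2925   0.2700   0.6600]
(I − A)⁻¹ = adj(I−A) / det(I−A) ≈
  [   1.5117     0.8826     0.6761]
  [   1.0047     1.9531     1.0704]
  [   1.0986     1.0141     2.4789]
First solve x = (I − A)⁻¹ d = adj(I−A)·d / det(I−A); in particular x_2 = (0.2675·325 + 0.5200·675 + 0.2850·300) / 0.26625 = 523.4375 / 0.26625 ≈ 1965.96244.
Intermediate flow from 3 to 2: z_32 = a_32 · x_2 = 0.15 × 523.4375 / 0.26625 = 78.515625 / 0.26625 ≈ 294.894.

z_32 = 294.894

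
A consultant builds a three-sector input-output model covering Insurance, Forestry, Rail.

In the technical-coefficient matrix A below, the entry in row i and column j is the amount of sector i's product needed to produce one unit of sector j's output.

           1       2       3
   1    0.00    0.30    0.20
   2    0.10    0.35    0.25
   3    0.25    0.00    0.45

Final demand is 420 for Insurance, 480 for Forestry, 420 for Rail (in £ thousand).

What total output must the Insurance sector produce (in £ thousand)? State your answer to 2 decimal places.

x_1 = 1088.70

I − A =
  [   1.00    -0.30    -0.20]
  [  -0.10     0.65    -0.25]
  [  -0.25     0.00     0.55]
Cofactors of I−A, C_ij = (−1)^(i+j)·(minor ij) (rows/columns in the sector order above):
  C_11 = (0.65)(0.55) − (-0.25)(0.00) = 0.3575
  C_12 = −[(-0.10)(0.55) − (-0.25)(-0.25)] = 0.1175
  C_13 = (-0.10)(0.00) − (0.65)(-0.25) = 0.1625
  C_21 = −[(-0.30)(0.55) − (-0.20)(0.00)] = 0.1650
  C_22 = (1.00)(0.55) − (-0.20)(-0.25) = 0.5000
  C_23 = −[(1.00)(0.00) − (-0.30)(-0.25)] = 0.0750
  C_31 = (-0.30)(-0.25) − (-0.20)(0.65) = 0.2050
  C_32 = −[(1.00)(-0.25) − (-0.20)(-0.10)] = 0.2700
  C_33 = (1.00)(0.65) − (-0.30)(-0.10) = 0.6200
det(I−A) = Σ_j (I−A)_1j·C_1j = (1.00)(0.3575) + (-0.30)(0.1175) + (-0.20)(0.1625) = 0.28975
adj(I−A) = Cᵀ =
  [ 0.3575   0.1650   0.2050]
  [ 0.1175   0.5000   0.2700]
  [ 0.1625   0.0750   0.6200]
(I − A)⁻¹ = adj(I−A) / det(I−A) ≈
  [   1.2338     0.5695     0.7075]
  [   0.4055     1.7256     0.9318]
  [   0.5608     0.2588     2.1398]
x = (I − A)⁻¹ d = adj(I−A)·d / det(I−A), with det(I−A) = 0.28975:
  x_1 = (0.3575·420 + 0.1650·480 + 0.2050·420) / 0.28975 = 315.45 / 0.28975 ≈ 1088.70
  x_2 = (0.1175·420 + 0.5000·480 + 0.2700·420) / 0.28975 = 402.75 / 0.28975 ≈ 1389.99
  x_3 = (0.1625·420 + 0.0750·480 + 0.6200·420) / 0.28975 = 364.65 / 0.28975 ≈ 1258.50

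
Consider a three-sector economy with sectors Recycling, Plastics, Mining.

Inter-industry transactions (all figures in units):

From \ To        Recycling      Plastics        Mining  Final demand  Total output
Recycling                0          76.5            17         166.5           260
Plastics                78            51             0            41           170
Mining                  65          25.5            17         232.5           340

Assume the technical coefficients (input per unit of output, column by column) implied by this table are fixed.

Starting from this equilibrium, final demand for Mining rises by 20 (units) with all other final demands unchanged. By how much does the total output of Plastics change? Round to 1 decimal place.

Technical coefficients a_ij = z_ij / X_j:
  a_11 = 0/260 = 0.00, a_21 = 78/260 = 0.30, a_31 = 65/260 = 0.25
  a_12 = 76.5/170 = 0.45, a_22 = 51/170 = 0.30, a_32 = 25.5/170 = 0.15
  a_13 = 17/340 = 0.05, a_23 = 0/340 = 0.00, a_33 = 17/340 = 0.05
I − A =
  [   1.00    -0.45    -0.05]
  [  -0.30     0.70     0.00]
  [  -0.25    -0.15     0.95]
Cofactors of I−A, C_ij = (−1)^(i+j)·(minor ij) (rows/columns in the sector order above):
  C_11 = (0.70)(0.95) − (0.00)(-0.15) = 0.6650
  C_12 = −[(-0.30)(0.95) − (0.00)(-0.25)] = 0.2850
  C_13 = (-0.30)(-0.15) − (0.70)(-0.25) = 0.2200
  C_21 = −[(-0.45)(0.95) − (-0.05)(-0.15)] = 0.4350
  C_22 = (1.00)(0.95) − (-0.05)(-0.25) = 0.9375
  C_23 = −[(1.00)(-0.15) − (-0.45)(-0.25)] = 0.2625
  C_31 = (-0.45)(0.00) − (-0.05)(0.70) = 0.0350
  C_32 = −[(1.00)(0.00) − (-0.05)(-0.30)] = 0.0150
  C_33 = (1.00)(0.70) − (-0.45)(-0.30) = 0.5650
det(I−A) = Σ_j (I−A)_1j·C_1j = (1.00)(0.6650) + (-0.45)(0.2850) + (-0.05)(0.2200) = 0.52575
adj(I−A) = Cᵀ =
  [ 0.6650   0.4350   0.0350]
  [ 0.2850   0.9375   0.0150]
  [ 0.2200   0.2625   0.5650]
(I − A)⁻¹ = adj(I−A) / det(I−A) ≈
  [   1.2649     0.8274     0.0666]
  [   0.5421     1.7832     0.0285]
  [   0.4184     0.4993     1.0747]
Δx = (I − A)⁻¹ Δd with Δd having +20 in the Mining component and 0 elsewhere.
So Δx_2 = L_23 · (+20), where L_23 = adj(I−A)_23 / det(I−A) = 0.0150 / 0.52575.
Δx_2 = 0.0150 × (+20) / 0.52575 = 0.30 / 0.52575 ≈ 0.6.

Δx_2 = 0.6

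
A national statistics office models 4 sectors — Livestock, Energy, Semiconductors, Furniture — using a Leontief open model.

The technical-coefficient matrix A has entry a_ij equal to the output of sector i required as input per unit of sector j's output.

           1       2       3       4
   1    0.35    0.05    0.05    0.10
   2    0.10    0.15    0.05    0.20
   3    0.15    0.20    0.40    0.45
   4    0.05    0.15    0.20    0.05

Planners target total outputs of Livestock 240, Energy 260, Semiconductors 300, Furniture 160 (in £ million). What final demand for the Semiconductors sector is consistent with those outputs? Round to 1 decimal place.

d_3 = 20.0

I − A =
  [   0.65    -0.05    -0.05    -0.10]
  [  -0.10     0.85    -0.05    -0.20]
  [  -0.15    -0.20     0.60    -0.45]
  [  -0.05    -0.15    -0.20     0.95]
d = (I − A) x:
  d_1 = (+0.65)·240 + (-0.05)·260 + (-0.05)·300 + (-0.10)·160 = 112.0
  d_2 = (-0.10)·240 + (+0.85)·260 + (-0.05)·300 + (-0.20)·160 = 150.0
  d_3 = (-0.15)·240 + (-0.20)·260 + (+0.60)·300 + (-0.45)·160 = 20.0
  d_4 = (-0.05)·240 + (-0.15)·260 + (-0.20)·300 + (+0.95)·160 = 41.0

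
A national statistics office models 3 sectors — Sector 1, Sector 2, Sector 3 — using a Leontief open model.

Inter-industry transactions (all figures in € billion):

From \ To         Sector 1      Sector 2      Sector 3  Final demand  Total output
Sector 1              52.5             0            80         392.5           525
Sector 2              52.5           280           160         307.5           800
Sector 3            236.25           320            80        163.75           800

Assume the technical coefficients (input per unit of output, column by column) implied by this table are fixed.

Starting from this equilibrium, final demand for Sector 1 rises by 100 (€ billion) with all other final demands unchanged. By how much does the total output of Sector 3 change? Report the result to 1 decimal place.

Δx_3 = 78.9

Technical coefficients a_ij = z_ij / X_j:
  a_11 = 52.5/525 = 0.10, a_21 = 52.5/525 = 0.10, a_31 = 236.25/525 = 0.45
  a_12 = 0/800 = 0.00, a_22 = 280/800 = 0.35, a_32 = 320/800 = 0.40
  a_13 = 80/800 = 0.10, a_23 = 160/800 = 0.20, a_33 = 80/800 = 0.10
I − A =
  [   0.90     0.00    -0.10]
  [  -0.10     0.65    -0.20]
  [  -0.45    -0.40     0.90]
Cofactors of I−A, C_ij = (−1)^(i+j)·(minor ij) (rows/columns in the sector order above):
  C_11 = (0.65)(0.90) − (-0.20)(-0.40) = 0.5050
  C_12 = −[(-0.10)(0.90) − (-0.20)(-0.45)] = 0.1800
  C_13 = (-0.10)(-0.40) − (0.65)(-0.45) = 0.3325
  C_21 = −[(0.00)(0.90) − (-0.10)(-0.40)] = 0.0400
  C_22 = (0.90)(0.90) − (-0.10)(-0.45) = 0.7650
  C_23 = −[(0.90)(-0.40) − (0.00)(-0.45)] = 0.3600
  C_31 = (0.00)(-0.20) − (-0.10)(0.65) = 0.0650
  C_32 = −[(0.90)(-0.20) − (-0.10)(-0.10)] = 0.1900
  C_33 = (0.90)(0.65) − (0.00)(-0.10) = 0.5850
det(I−A) = Σ_j (I−A)_1j·C_1j = (0.90)(0.5050) + (0.00)(0.1800) + (-0.10)(0.3325) = 0.42125
adj(I−A) = Cᵀ =
  [ 0.5050   0.0400   0.0650]
  [ 0.1800   0.7650   0.1900]
  [ 0.3325   0.3600   0.5850]
(I − A)⁻¹ = adj(I−A) / det(I−A) ≈
  [   1.1988     0.0950     0.1543]
  [   0.4273     1.8160     0.4510]
  [   0.7893     0.8546     1.3887]
Δx = (I − A)⁻¹ Δd with Δd having +100 in the Sector 1 component and 0 elsewhere.
So Δx_3 = L_31 · (+100), where L_31 = adj(I−A)_31 / det(I−A) = 0.3325 / 0.42125.
Δx_3 = 0.3325 × (+100) / 0.42125 = 33.25 / 0.42125 ≈ 78.9.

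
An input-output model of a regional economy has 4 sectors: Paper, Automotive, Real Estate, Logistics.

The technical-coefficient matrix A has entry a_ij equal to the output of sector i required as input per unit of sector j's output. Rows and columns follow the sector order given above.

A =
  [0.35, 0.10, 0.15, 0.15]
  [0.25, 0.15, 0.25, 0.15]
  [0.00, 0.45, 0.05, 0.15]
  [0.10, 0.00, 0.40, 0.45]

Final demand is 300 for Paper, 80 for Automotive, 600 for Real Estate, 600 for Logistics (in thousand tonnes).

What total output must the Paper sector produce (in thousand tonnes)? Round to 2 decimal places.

I − A =
  [   0.65    -0.10    -0.15    -0.15]
  [  -0.25     0.85    -0.25    -0.15]
  [   0.00    -0.45     0.95    -0.15]
  [  -0.10     0.00    -0.40     0.55]
Compute the cofactors C_ij = (−1)^(i+j)·(3×3 minor ij) of I−A; the adjugate is their transpose:
adj(I−A) = Cᵀ =
  [ 0.304250   0.110375   0.140875   0.151500]
  [ 0.133625   0.284125   0.162500   0.158250]
  [ 0.081375   0.155625   0.275875   0.139875]
  [ 0.114500   0.133250   0.226250   0.411125]
det(I−A) = Σ_j (I−A)_1j·C_1j = (0.65)(0.304250) + (-0.10)(0.133625) + (-0.15)(0.081375) + (-0.15)(0.114500) = 0.15501875
(I − A)⁻¹ = adj(I−A) / det(I−A) ≈
  [   1.9627     0.7120     0.9088     0.9773]
  [   0.8620     1.8328     1.0483     1.0208]
  [   0.5249     1.0039     1.7796     0.9023]
  [   0.7386     0.8596     1.4595     2.6521]
x = (I − A)⁻¹ d = adj(I−A)·d / det(I−A), with det(I−A) = 0.15501875:
  x_1 = (0.304250·300 + 0.110375·80 + 0.140875·600 + 0.151500·600) / 0.15501875 = 275.53 / 0.15501875 ≈ 1777.40
  x_2 = (0.133625·300 + 0.284125·80 + 0.162500·600 + 0.158250·600) / 0.15501875 = 255.2675 / 0.15501875 ≈ 1646.69
  x_3 = (0.081375·300 + 0.155625·80 + 0.275875·600 + 0.139875·600) / 0.15501875 = 286.3125 / 0.15501875 ≈ 1846.95
  x_4 = (0.114500·300 + 0.133250·80 + 0.226250·600 + 0.411125·600) / 0.15501875 = 427.435 / 0.15501875 ≈ 2757.31

x_1 = 1777.40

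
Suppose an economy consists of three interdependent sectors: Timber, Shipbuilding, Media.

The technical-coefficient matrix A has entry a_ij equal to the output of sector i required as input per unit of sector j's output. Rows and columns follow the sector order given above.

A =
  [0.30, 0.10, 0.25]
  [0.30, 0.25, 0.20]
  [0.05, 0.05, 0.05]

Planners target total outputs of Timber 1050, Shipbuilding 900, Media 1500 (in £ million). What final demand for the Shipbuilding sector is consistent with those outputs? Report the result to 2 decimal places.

d_S = 60.00

I − A =
  [   0.70    -0.10    -0.25]
  [  -0.30     0.75    -0.20]
  [  -0.05    -0.05     0.95]
d = (I − A) x:
  d_T = (+0.70)·1050 + (-0.10)·900 + (-0.25)·1500 = 270.00
  d_S = (-0.30)·1050 + (+0.75)·900 + (-0.20)·1500 = 60.00
  d_M = (-0.05)·1050 + (-0.05)·900 + (+0.95)·1500 = 1327.50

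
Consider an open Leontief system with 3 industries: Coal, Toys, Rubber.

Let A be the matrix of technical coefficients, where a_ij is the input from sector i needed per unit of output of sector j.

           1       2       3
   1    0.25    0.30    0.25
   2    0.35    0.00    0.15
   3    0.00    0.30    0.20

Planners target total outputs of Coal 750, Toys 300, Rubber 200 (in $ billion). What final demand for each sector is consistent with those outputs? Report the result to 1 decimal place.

I − A =
  [   0.75    -0.30    -0.25]
  [  -0.35     1.00    -0.15]
  [   0.00    -0.30     0.80]
d = (I − A) x:
  d_1 = (+0.75)·750 + (-0.30)·300 + (-0.25)·200 = 422.5
  d_2 = (-0.35)·750 + (+1.00)·300 + (-0.15)·200 = 7.5
  d_3 = (+0.00)·750 + (-0.30)·300 + (+0.80)·200 = 70.0

d_1 = 422.5, d_2 = 7.5, d_3 = 70.0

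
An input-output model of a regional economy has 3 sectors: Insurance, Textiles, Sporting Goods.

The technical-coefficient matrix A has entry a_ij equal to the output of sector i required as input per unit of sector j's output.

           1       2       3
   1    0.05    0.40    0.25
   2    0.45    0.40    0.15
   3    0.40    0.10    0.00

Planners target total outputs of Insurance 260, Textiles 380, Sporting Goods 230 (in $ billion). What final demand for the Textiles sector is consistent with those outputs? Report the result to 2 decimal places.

d_2 = 76.50

I − A =
  [   0.95    -0.40    -0.25]
  [  -0.45     0.60    -0.15]
  [  -0.40    -0.10     1.00]
d = (I − A) x:
  d_1 = (+0.95)·260 + (-0.40)·380 + (-0.25)·230 = 37.50
  d_2 = (-0.45)·260 + (+0.60)·380 + (-0.15)·230 = 76.50
  d_3 = (-0.40)·260 + (-0.10)·380 + (+1.00)·230 = 88.00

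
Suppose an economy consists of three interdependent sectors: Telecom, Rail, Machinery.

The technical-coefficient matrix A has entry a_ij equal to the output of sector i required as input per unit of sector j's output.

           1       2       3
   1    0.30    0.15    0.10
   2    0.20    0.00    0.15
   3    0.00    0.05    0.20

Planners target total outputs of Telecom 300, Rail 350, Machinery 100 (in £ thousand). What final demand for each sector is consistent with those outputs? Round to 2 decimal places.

I − A =
  [   0.70    -0.15    -0.10]
  [  -0.20     1.00    -0.15]
  [   0.00    -0.05     0.80]
d = (I − A) x:
  d_1 = (+0.70)·300 + (-0.15)·350 + (-0.10)·100 = 147.50
  d_2 = (-0.20)·300 + (+1.00)·350 + (-0.15)·100 = 275.00
  d_3 = (+0.00)·300 + (-0.05)·350 + (+0.80)·100 = 62.50

d_1 = 147.50, d_2 = 275.00, d_3 = 62.50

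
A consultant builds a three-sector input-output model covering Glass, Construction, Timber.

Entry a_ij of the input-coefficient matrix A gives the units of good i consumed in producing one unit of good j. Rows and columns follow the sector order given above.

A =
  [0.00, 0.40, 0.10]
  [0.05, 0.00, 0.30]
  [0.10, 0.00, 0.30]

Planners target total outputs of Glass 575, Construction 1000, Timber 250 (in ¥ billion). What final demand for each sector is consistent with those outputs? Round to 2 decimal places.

I − A =
  [   1.00    -0.40    -0.10]
  [  -0.05     1.00    -0.30]
  [  -0.10     0.00     0.70]
d = (I − A) x:
  d_G = (+1.00)·575 + (-0.40)·1000 + (-0.10)·250 = 150.00
  d_C = (-0.05)·575 + (+1.00)·1000 + (-0.30)·250 = 896.25
  d_T = (-0.10)·575 + (+0.00)·1000 + (+0.70)·250 = 117.50

d_G = 150.00, d_C = 896.25, d_T = 117.50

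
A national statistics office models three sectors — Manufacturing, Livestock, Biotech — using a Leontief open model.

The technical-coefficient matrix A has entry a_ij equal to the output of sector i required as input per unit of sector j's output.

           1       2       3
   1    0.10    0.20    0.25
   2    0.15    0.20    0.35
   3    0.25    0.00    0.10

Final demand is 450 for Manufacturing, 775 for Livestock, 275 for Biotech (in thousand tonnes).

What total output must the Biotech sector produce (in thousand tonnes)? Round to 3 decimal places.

I − A =
  [   0.90    -0.20    -0.25]
  [  -0.15     0.80    -0.35]
  [  -0.25     0.00     0.90]
Cofactors of I−A, C_ij = (−1)^(i+j)·(minor ij) (rows/columns in the sector order above):
  C_11 = (0.80)(0.90) − (-0.35)(0.00) = 0.7200
  C_12 = −[(-0.15)(0.90) − (-0.35)(-0.25)] = 0.2225
  C_13 = (-0.15)(0.00) − (0.80)(-0.25) = 0.2000
  C_21 = −[(-0.20)(0.90) − (-0.25)(0.00)] = 0.1800
  C_22 = (0.90)(0.90) − (-0.25)(-0.25) = 0.7475
  C_23 = −[(0.90)(0.00) − (-0.20)(-0.25)] = 0.0500
  C_31 = (-0.20)(-0.35) − (-0.25)(0.80) = 0.2700
  C_32 = −[(0.90)(-0.35) − (-0.25)(-0.15)] = 0.3525
  C_33 = (0.90)(0.80) − (-0.20)(-0.15) = 0.6900
det(I−A) = Σ_j (I−A)_1j·C_1j = (0.90)(0.7200) + (-0.20)(0.2225) + (-0.25)(0.2000) = 0.5535
adj(I−A) = Cᵀ =
  [ 0.7200   0.1800   0.2700]
  [ 0.2225   0.7475   0.3525]
  [ 0.2000   0.0500   0.6900]
(I − A)⁻¹ = adj(I−A) / det(I−A) ≈
  [   1.3008     0.3252     0.4878]
  [   0.4020     1.3505     0.6369]
  [   0.3613     0.0903     1.2466]
x = (I − A)⁻¹ d = adj(I−A)·d / det(I−A), with det(I−A) = 0.5535:
  x_1 = (0.7200·450 + 0.1800·775 + 0.2700·275) / 0.5535 = 537.75 / 0.5535 ≈ 971.545
  x_2 = (0.2225·450 + 0.7475·775 + 0.3525·275) / 0.5535 = 776.375 / 0.5535 ≈ 1402.665
  x_3 = (0.2000·450 + 0.0500·775 + 0.6900·275) / 0.5535 = 318.50 / 0.5535 ≈ 575.429

x_3 = 575.429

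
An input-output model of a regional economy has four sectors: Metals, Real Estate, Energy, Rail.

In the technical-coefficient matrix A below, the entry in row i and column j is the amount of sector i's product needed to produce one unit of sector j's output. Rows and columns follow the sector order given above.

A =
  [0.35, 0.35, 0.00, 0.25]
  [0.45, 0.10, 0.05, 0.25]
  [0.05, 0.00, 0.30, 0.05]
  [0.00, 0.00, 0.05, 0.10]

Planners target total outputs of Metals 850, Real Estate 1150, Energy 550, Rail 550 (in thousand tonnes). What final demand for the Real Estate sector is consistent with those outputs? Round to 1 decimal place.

d_2 = 487.5

I − A =
  [   0.65    -0.35     0.00    -0.25]
  [  -0.45     0.90    -0.05    -0.25]
  [  -0.05     0.00     0.70    -0.05]
  [   0.00     0.00    -0.05     0.90]
d = (I − A) x:
  d_1 = (+0.65)·850 + (-0.35)·1150 + (+0.00)·550 + (-0.25)·550 = 12.5
  d_2 = (-0.45)·850 + (+0.90)·1150 + (-0.05)·550 + (-0.25)·550 = 487.5
  d_3 = (-0.05)·850 + (+0.00)·1150 + (+0.70)·550 + (-0.05)·550 = 315.0
  d_4 = (+0.00)·850 + (+0.00)·1150 + (-0.05)·550 + (+0.90)·550 = 467.5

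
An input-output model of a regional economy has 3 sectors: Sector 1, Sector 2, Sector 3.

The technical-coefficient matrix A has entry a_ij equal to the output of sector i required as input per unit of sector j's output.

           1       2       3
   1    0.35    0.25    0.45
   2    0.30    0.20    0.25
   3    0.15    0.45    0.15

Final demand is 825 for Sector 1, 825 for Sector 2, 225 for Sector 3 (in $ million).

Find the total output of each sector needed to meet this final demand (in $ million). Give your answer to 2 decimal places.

x_1 = 5003.45, x_2 = 3913.67, x_3 = 3219.61

I − A =
  [   0.65    -0.25    -0.45]
  [  -0.30     0.80    -0.25]
  [  -0.15    -0.45     0.85]
Cofactors of I−A, C_ij = (−1)^(i+j)·(minor ij) (rows/columns in the sector order above):
  C_11 = (0.80)(0.85) − (-0.25)(-0.45) = 0.5675
  C_12 = −[(-0.30)(0.85) − (-0.25)(-0.15)] = 0.2925
  C_13 = (-0.30)(-0.45) − (0.80)(-0.15) = 0.2550
  C_21 = −[(-0.25)(0.85) − (-0.45)(-0.45)] = 0.4150
  C_22 = (0.65)(0.85) − (-0.45)(-0.15) = 0.4850
  C_23 = −[(0.65)(-0.45) − (-0.25)(-0.15)] = 0.3300
  C_31 = (-0.25)(-0.25) − (-0.45)(0.80) = 0.4225
  C_32 = −[(0.65)(-0.25) − (-0.45)(-0.30)] = 0.2975
  C_33 = (0.65)(0.80) − (-0.25)(-0.30) = 0.4450
det(I−A) = Σ_j (I−A)_1j·C_1j = (0.65)(0.5675) + (-0.25)(0.2925) + (-0.45)(0.2550) = 0.1810
adj(I−A) = Cᵀ =
  [ 0.5675   0.4150   0.4225]
  [ 0.2925   0.4850   0.2975]
  [ 0.2550   0.3300   0.4450]
(I − A)⁻¹ = adj(I−A) / det(I−A) ≈
  [   3.1354     2.2928     2.3343]
  [   1.6160     2.6796     1.6436]
  [   1.4088     1.8232     2.4586]
x = (I − A)⁻¹ d = adj(I−A)·d / det(I−A), with det(I−A) = 0.1810:
  x_1 = (0.5675·825 + 0.4150·825 + 0.4225·225) / 0.1810 = 905.625 / 0.1810 ≈ 5003.45
  x_2 = (0.2925·825 + 0.4850·825 + 0.2975·225) / 0.1810 = 708.375 / 0.1810 ≈ 3913.67
  x_3 = (0.2550·825 + 0.3300·825 + 0.4450·225) / 0.1810 = 582.75 / 0.1810 ≈ 3219.61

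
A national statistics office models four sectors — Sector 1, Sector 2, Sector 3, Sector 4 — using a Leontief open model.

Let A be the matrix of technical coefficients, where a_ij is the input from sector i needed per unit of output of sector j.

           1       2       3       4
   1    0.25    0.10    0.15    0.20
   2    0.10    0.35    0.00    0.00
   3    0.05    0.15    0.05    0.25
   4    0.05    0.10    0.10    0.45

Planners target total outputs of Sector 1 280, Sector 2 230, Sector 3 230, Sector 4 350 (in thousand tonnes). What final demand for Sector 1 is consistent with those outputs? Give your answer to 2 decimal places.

d_1 = 82.50

I − A =
  [   0.75    -0.10    -0.15    -0.20]
  [  -0.10     0.65     0.00     0.00]
  [  -0.05    -0.15     0.95    -0.25]
  [  -0.05    -0.10    -0.10     0.55]
d = (I − A) x:
  d_1 = (+0.75)·280 + (-0.10)·230 + (-0.15)·230 + (-0.20)·350 = 82.50
  d_2 = (-0.10)·280 + (+0.65)·230 + (+0.00)·230 + (+0.00)·350 = 121.50
  d_3 = (-0.05)·280 + (-0.15)·230 + (+0.95)·230 + (-0.25)·350 = 82.50
  d_4 = (-0.05)·280 + (-0.10)·230 + (-0.10)·230 + (+0.55)·350 = 132.50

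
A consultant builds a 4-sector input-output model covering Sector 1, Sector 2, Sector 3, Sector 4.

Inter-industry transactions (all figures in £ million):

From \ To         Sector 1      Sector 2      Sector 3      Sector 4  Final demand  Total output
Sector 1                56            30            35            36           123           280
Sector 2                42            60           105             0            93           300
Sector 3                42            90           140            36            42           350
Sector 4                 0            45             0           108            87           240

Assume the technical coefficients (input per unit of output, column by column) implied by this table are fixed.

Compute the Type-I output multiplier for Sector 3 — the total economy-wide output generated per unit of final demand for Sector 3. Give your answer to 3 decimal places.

m_3 = 4.006

Technical coefficients a_ij = z_ij / X_j:
  a_11 = 56/280 = 0.20, a_21 = 42/280 = 0.15, a_31 = 42/280 = 0.15, a_41 = 0/280 = 0.00
  a_12 = 30/300 = 0.10, a_22 = 60/300 = 0.20, a_32 = 90/300 = 0.30, a_42 = 45/300 = 0.15
  a_13 = 35/350 = 0.10, a_23 = 105/350 = 0.30, a_33 = 140/350 = 0.40, a_43 = 0/350 = 0.00
  a_14 = 36/240 = 0.15, a_24 = 0/240 = 0.00, a_34 = 36/240 = 0.15, a_44 = 108/240 = 0.45
I − A =
  [   0.80    -0.10    -0.10    -0.15]
  [  -0.15     0.80    -0.30     0.00]
  [  -0.15    -0.30     0.60    -0.15]
  [   0.00    -0.15     0.00     0.55]
Compute the cofactors C_ij = (−1)^(i+j)·(3×3 minor ij) of I−A; the adjugate is their transpose:
adj(I−A) = Cᵀ =
  [ 0.207750   0.065250   0.067250   0.075000]
  [ 0.074250   0.255750   0.140250   0.058500]
  [ 0.094125   0.161625   0.340375   0.118500]
  [ 0.020250   0.069750   0.038250   0.282000]
det(I−A) = Σ_j (I−A)_1j·C_1j = (0.80)(0.207750) + (-0.10)(0.074250) + (-0.10)(0.094125) + (-0.15)(0.020250) = 0.146325
(I − A)⁻¹ = adj(I−A) / det(I−A) ≈
  [   1.4198     0.4459     0.4596     0.5126]
  [   0.5074     1.7478     0.9585     0.3998]
  [   0.6433     1.1046     2.3262     0.8098]
  [   0.1384     0.4767     0.2614     1.9272]
The output multiplier for sector j is the column-j sum of the Leontief inverse (I − A)⁻¹ = adj(I−A) / det(I−A).
Column 3 of adj(I−A): (0.067250, 0.140250, 0.340375, 0.038250); det(I−A) = 0.146325.
m_3 = (0.067250 + 0.140250 + 0.340375 + 0.038250) / 0.146325 = 0.586125 / 0.146325 ≈ 4.006.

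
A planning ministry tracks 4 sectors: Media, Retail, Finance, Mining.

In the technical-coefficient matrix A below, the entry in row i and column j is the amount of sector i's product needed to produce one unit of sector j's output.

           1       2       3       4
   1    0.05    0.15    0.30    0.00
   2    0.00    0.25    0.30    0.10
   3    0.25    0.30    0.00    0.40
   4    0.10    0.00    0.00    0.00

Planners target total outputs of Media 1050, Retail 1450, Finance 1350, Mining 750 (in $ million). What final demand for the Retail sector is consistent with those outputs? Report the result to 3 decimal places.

d_2 = 607.500

I − A =
  [   0.95    -0.15    -0.30     0.00]
  [   0.00     0.75    -0.30    -0.10]
  [  -0.25    -0.30     1.00    -0.40]
  [  -0.10     0.00     0.00     1.00]
d = (I − A) x:
  d_1 = (+0.95)·1050 + (-0.15)·1450 + (-0.30)·1350 + (+0.00)·750 = 375.000
  d_2 = (+0.00)·1050 + (+0.75)·1450 + (-0.30)·1350 + (-0.10)·750 = 607.500
  d_3 = (-0.25)·1050 + (-0.30)·1450 + (+1.00)·1350 + (-0.40)·750 = 352.500
  d_4 = (-0.10)·1050 + (+0.00)·1450 + (+0.00)·1350 + (+1.00)·750 = 645.000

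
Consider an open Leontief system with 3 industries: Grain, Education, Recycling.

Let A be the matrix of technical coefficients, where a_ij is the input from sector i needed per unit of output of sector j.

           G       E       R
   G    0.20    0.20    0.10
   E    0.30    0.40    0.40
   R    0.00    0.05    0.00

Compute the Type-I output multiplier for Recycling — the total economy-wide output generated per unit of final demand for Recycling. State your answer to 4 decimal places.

m_R = 2.2609

I − A =
  [   0.80    -0.20    -0.10]
  [  -0.30     0.60    -0.40]
  [   0.00    -0.05     1.00]
Cofactors of I−A, C_ij = (−1)^(i+j)·(minor ij) (rows/columns in the sector order above):
  C_11 = (0.60)(1.00) − (-0.40)(-0.05) = 0.5800
  C_12 = −[(-0.30)(1.00) − (-0.40)(0.00)] = 0.3000
  C_13 = (-0.30)(-0.05) − (0.60)(0.00) = 0.0150
  C_21 = −[(-0.20)(1.00) − (-0.10)(-0.05)] = 0.2050
  C_22 = (0.80)(1.00) − (-0.10)(0.00) = 0.8000
  C_23 = −[(0.80)(-0.05) − (-0.20)(0.00)] = 0.0400
  C_31 = (-0.20)(-0.40) − (-0.10)(0.60) = 0.1400
  C_32 = −[(0.80)(-0.40) − (-0.10)(-0.30)] = 0.3500
  C_33 = (0.80)(0.60) − (-0.20)(-0.30) = 0.4200
det(I−A) = Σ_j (I−A)_1j·C_1j = (0.80)(0.5800) + (-0.20)(0.3000) + (-0.10)(0.0150) = 0.4025
adj(I−A) = Cᵀ =
  [ 0.5800   0.2050   0.1400]
  [ 0.3000   0.8000   0.3500]
  [ 0.0150   0.0400   0.4200]
(I − A)⁻¹ = adj(I−A) / det(I−A) ≈
  [   1.44099     0.50932     0.34783]
  [   0.74534     1.98758     0.86957]
  [   0.03727     0.09938     1.04348]
The output multiplier for sector j is the column-j sum of the Leontief inverse (I − A)⁻¹ = adj(I−A) / det(I−A).
Column R of adj(I−A): (0.1400, 0.3500, 0.4200); det(I−A) = 0.4025.
m_R = (0.1400 + 0.3500 + 0.4200) / 0.4025 = 0.91 / 0.4025 ≈ 2.2609.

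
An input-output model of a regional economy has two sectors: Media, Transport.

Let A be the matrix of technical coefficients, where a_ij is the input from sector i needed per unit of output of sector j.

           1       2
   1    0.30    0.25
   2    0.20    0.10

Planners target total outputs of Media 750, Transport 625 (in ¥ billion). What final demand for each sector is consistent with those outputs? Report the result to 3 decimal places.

I − A =
  [   0.70    -0.25]
  [  -0.20     0.90]
d = (I − A) x:
  d_1 = (+0.70)·750 + (-0.25)·625 = 368.750
  d_2 = (-0.20)·750 + (+0.90)·625 = 412.500

d_1 = 368.750, d_2 = 412.500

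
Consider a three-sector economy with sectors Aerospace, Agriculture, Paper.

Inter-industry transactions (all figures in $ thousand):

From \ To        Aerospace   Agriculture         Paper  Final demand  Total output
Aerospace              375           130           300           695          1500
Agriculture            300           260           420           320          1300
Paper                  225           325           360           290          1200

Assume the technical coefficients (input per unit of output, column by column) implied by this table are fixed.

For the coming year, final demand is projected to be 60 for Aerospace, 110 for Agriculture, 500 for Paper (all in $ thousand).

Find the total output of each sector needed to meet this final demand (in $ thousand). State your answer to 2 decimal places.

Technical coefficients a_ij = z_ij / X_j:
  a_11 = 375/1500 = 0.25, a_21 = 300/1500 = 0.20, a_31 = 225/1500 = 0.15
  a_12 = 130/1300 = 0.10, a_22 = 260/1300 = 0.20, a_32 = 325/1300 = 0.25
  a_13 = 300/1200 = 0.25, a_23 = 420/1200 = 0.35, a_33 = 360/1200 = 0.30
I − A =
  [   0.75    -0.10    -0.25]
  [  -0.20     0.80    -0.35]
  [  -0.15    -0.25     0.70]
Cofactors of I−A, C_ij = (−1)^(i+j)·(minor ij) (rows/columns in the sector order above):
  C_11 = (0.80)(0.70) − (-0.35)(-0.25) = 0.4725
  C_12 = −[(-0.20)(0.70) − (-0.35)(-0.15)] = 0.1925
  C_13 = (-0.20)(-0.25) − (0.80)(-0.15) = 0.1700
  C_21 = −[(-0.10)(0.70) − (-0.25)(-0.25)] = 0.1325
  C_22 = (0.75)(0.70) − (-0.25)(-0.15) = 0.4875
  C_23 = −[(0.75)(-0.25) − (-0.10)(-0.15)] = 0.2025
  C_31 = (-0.10)(-0.35) − (-0.25)(0.80) = 0.2350
  C_32 = −[(0.75)(-0.35) − (-0.25)(-0.20)] = 0.3125
  C_33 = (0.75)(0.80) − (-0.10)(-0.20) = 0.5800
det(I−A) = Σ_j (I−A)_1j·C_1j = (0.75)(0.4725) + (-0.10)(0.1925) + (-0.25)(0.1700) = 0.292625
adj(I−A) = Cᵀ =
  [ 0.4725   0.1325   0.2350]
  [ 0.1925   0.4875   0.3125]
  [ 0.1700   0.2025   0.5800]
(I − A)⁻¹ = adj(I−A) / det(I−A) ≈
  [   1.6147     0.4528     0.8031]
  [   0.6578     1.6660     1.0679]
  [   0.5809     0.6920     1.9821]
x = (I − A)⁻¹ d = adj(I−A)·d / det(I−A), with det(I−A) = 0.292625:
  x_1 = (0.4725·60 + 0.1325·110 + 0.2350·500) / 0.292625 = 160.425 / 0.292625 ≈ 548.23
  x_2 = (0.1925·60 + 0.4875·110 + 0.3125·500) / 0.292625 = 221.425 / 0.292625 ≈ 756.69
  x_3 = (0.1700·60 + 0.2025·110 + 0.5800·500) / 0.292625 = 322.475 / 0.292625 ≈ 1102.01

x_1 = 548.23, x_2 = 756.69, x_3 = 1102.01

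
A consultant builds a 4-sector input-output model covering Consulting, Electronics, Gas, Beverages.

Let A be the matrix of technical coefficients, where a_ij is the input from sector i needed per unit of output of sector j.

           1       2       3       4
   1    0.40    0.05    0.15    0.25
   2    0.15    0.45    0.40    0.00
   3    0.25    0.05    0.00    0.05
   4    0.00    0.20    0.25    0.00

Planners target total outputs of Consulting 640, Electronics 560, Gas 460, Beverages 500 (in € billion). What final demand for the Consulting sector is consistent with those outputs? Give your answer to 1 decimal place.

d_1 = 162.0

I − A =
  [   0.60    -0.05    -0.15    -0.25]
  [  -0.15     0.55    -0.40     0.00]
  [  -0.25    -0.05     1.00    -0.05]
  [   0.00    -0.20    -0.25     1.00]
d = (I − A) x:
  d_1 = (+0.60)·640 + (-0.05)·560 + (-0.15)·460 + (-0.25)·500 = 162.0
  d_2 = (-0.15)·640 + (+0.55)·560 + (-0.40)·460 + (+0.00)·500 = 28.0
  d_3 = (-0.25)·640 + (-0.05)·560 + (+1.00)·460 + (-0.05)·500 = 247.0
  d_4 = (+0.00)·640 + (-0.20)·560 + (-0.25)·460 + (+1.00)·500 = 273.0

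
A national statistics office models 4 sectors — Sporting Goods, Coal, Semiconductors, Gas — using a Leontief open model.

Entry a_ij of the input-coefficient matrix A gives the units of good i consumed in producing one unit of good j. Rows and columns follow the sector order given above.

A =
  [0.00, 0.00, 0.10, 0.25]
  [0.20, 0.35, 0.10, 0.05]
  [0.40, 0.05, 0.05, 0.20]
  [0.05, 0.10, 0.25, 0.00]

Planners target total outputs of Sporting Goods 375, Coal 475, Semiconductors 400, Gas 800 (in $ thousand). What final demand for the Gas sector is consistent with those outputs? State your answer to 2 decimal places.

d_4 = 633.75

I − A =
  [   1.00     0.00    -0.10    -0.25]
  [  -0.20     0.65    -0.10    -0.05]
  [  -0.40    -0.05     0.95    -0.20]
  [  -0.05    -0.10    -0.25     1.00]
d = (I − A) x:
  d_1 = (+1.00)·375 + (+0.00)·475 + (-0.10)·400 + (-0.25)·800 = 135.00
  d_2 = (-0.20)·375 + (+0.65)·475 + (-0.10)·400 + (-0.05)·800 = 153.75
  d_3 = (-0.40)·375 + (-0.05)·475 + (+0.95)·400 + (-0.20)·800 = 46.25
  d_4 = (-0.05)·375 + (-0.10)·475 + (-0.25)·400 + (+1.00)·800 = 633.75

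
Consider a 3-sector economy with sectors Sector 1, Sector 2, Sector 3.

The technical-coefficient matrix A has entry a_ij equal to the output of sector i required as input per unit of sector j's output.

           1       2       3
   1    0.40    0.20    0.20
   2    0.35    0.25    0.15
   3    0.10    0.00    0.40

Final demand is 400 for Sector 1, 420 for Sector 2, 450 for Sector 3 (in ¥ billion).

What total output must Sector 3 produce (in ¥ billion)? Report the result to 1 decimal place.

x_3 = 997.1

I − A =
  [   0.60    -0.20    -0.20]
  [  -0.35     0.75    -0.15]
  [  -0.10     0.00     0.60]
Cofactors of I−A, C_ij = (−1)^(i+j)·(minor ij) (rows/columns in the sector order above):
  C_11 = (0.75)(0.60) − (-0.15)(0.00) = 0.4500
  C_12 = −[(-0.35)(0.60) − (-0.15)(-0.10)] = 0.2250
  C_13 = (-0.35)(0.00) − (0.75)(-0.10) = 0.0750
  C_21 = −[(-0.20)(0.60) − (-0.20)(0.00)] = 0.1200
  C_22 = (0.60)(0.60) − (-0.20)(-0.10) = 0.3400
  C_23 = −[(0.60)(0.00) − (-0.20)(-0.10)] = 0.0200
  C_31 = (-0.20)(-0.15) − (-0.20)(0.75) = 0.1800
  C_32 = −[(0.60)(-0.15) − (-0.20)(-0.35)] = 0.1600
  C_33 = (0.60)(0.75) − (-0.20)(-0.35) = 0.3800
det(I−A) = Σ_j (I−A)_1j·C_1j = (0.60)(0.4500) + (-0.20)(0.2250) + (-0.20)(0.0750) = 0.2100
adj(I−A) = Cᵀ =
  [ 0.4500   0.1200   0.1800]
  [ 0.2250   0.3400   0.1600]
  [ 0.0750   0.0200   0.3800]
(I − A)⁻¹ = adj(I−A) / det(I−A) ≈
  [   2.1429     0.5714     0.8571]
  [   1.0714     1.6190     0.7619]
  [   0.3571     0.0952     1.8095]
x = (I − A)⁻¹ d = adj(I−A)·d / det(I−A), with det(I−A) = 0.2100:
  x_1 = (0.4500·400 + 0.1200·420 + 0.1800·450) / 0.2100 = 311.40 / 0.2100 ≈ 1482.9
  x_2 = (0.2250·400 + 0.3400·420 + 0.1600·450) / 0.2100 = 304.80 / 0.2100 ≈ 1451.4
  x_3 = (0.0750·400 + 0.0200·420 + 0.3800·450) / 0.2100 = 209.40 / 0.2100 ≈ 997.1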